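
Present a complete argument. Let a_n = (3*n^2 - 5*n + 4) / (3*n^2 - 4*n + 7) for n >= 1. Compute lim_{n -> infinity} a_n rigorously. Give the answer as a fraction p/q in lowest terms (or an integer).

Divide numerator and denominator by n^2, the highest power:
numerator / n^2 = 3 - 5/n + 4/n^2
denominator / n^2 = 3 - 4/n + 7/n^2
As n -> infinity, all terms of the form c/n^k (k >= 1) tend to 0.
So numerator / n^2 -> 3 and denominator / n^2 -> 3.
Therefore lim a_n = 1.

1


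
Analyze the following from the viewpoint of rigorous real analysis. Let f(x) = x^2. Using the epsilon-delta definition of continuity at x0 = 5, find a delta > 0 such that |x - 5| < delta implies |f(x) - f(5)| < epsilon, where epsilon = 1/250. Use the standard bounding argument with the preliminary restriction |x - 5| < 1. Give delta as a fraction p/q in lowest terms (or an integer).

Factor: |x^2 - (5)^2| = |x - 5| * |x + 5|.
Impose |x - 5| < 1 first. Then |x + 5| = |(x - 5) + 2*(5)| <= |x - 5| + 2*|5| < 1 + 10 = 11.
So |x^2 - (5)^2| < delta * 11.
We need delta * 11 <= 1/250, i.e. delta <= 1/250/11 = 1/2750.
Since 1/2750 < 1, this is tighter than 1; take delta = 1/2750.
So delta = 1/2750 works.

1/2750


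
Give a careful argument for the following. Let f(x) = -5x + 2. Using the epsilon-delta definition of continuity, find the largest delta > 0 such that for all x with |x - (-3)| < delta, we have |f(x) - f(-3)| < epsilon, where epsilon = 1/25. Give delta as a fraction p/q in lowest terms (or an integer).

We compute f(-3) = -5*(-3) + 2 = 17.
|f(x) - f(-3)| = |-5x + 2 - (17)| = |-5(x - (-3))| = 5|x - (-3)|.
We need 5|x - (-3)| < 1/25, i.e. |x - (-3)| < 1/25 / 5 = 1/125.
So any delta <= 1/125 works. Conversely, if delta > 1/125, then x = -3 + 1/125 satisfies |x - (-3)| = 1/125 < delta but |f(x) - f(-3)| = 5 * 1/125 = 1/25, which is not < 1/25; so no larger delta works.
Hence the largest such delta is 1/125.

1/125


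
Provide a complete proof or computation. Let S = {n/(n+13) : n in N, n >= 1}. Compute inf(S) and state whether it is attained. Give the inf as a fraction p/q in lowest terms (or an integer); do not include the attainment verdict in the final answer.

Analysis:
- Values: 1/14, 2/15, 3/16, 4/17, ... strictly increasing.
- Minimum is 1/14 (n=1); inf = 1/14 (attained).
- n/(n+13) = 1 - 13/(n+13) -> 1 from below as n -> infinity, and never equals 1.
- So sup = 1 (not attained).
Conclusion: inf(S) = 1/14, attained in S.

1/14


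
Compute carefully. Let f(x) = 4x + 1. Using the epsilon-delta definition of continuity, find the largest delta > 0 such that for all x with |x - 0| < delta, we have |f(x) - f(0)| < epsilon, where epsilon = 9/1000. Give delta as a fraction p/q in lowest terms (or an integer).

We compute f(0) = 4*(0) + 1 = 1.
|f(x) - f(0)| = |4x + 1 - (1)| = |4(x - 0)| = 4|x - 0|.
We need 4|x - 0| < 9/1000, i.e. |x - 0| < 9/1000 / 4 = 9/4000.
So any delta <= 9/4000 works. Conversely, if delta > 9/4000, then x = 0 + 9/4000 satisfies |x - 0| = 9/4000 < delta but |f(x) - f(0)| = 4 * 9/4000 = 9/1000, which is not < 9/1000; so no larger delta works.
Hence the largest such delta is 9/4000.

9/4000


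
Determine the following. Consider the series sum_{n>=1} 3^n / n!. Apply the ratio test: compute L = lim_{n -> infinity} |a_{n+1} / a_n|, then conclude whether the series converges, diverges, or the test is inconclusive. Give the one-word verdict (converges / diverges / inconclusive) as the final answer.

Let a_n denote the general term. Form the ratio a_{n+1}/a_n and simplify:
a_{n+1}/a_n = 3/(n + 1)
Take the limit as n -> infinity: L = 0.
Since L = 0 < 1, the ratio test implies the series converges.

converges


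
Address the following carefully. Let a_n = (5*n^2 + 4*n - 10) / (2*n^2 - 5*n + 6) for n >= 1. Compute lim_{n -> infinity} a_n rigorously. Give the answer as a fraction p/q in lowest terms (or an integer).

Divide numerator and denominator by n^2, the highest power:
numerator / n^2 = 5 + 4/n - 10/n^2
denominator / n^2 = 2 - 5/n + 6/n^2
As n -> infinity, all terms of the form c/n^k (k >= 1) tend to 0.
So numerator / n^2 -> 5 and denominator / n^2 -> 2.
Therefore lim a_n = 5/2.

5/2


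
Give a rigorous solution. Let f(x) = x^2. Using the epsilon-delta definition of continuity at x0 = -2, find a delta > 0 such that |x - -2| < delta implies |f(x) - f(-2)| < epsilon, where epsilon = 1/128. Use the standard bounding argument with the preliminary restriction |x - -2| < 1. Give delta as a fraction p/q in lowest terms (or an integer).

Factor: |x^2 - (-2)^2| = |x - -2| * |x + -2|.
Impose |x - -2| < 1 first. Then |x + -2| = |(x - -2) + 2*(-2)| <= |x - -2| + 2*|-2| < 1 + 4 = 5.
So |x^2 - (-2)^2| < delta * 5.
We need delta * 5 <= 1/128, i.e. delta <= 1/128/5 = 1/640.
Since 1/640 < 1, this is tighter than 1; take delta = 1/640.
So delta = 1/640 works.

1/640


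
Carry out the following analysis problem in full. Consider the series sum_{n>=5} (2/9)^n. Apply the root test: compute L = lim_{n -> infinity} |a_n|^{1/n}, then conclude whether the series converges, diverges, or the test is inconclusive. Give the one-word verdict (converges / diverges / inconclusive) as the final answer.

Let a_n denote the general term. Form |a_n|^(1/n) and simplify:
|a_n|^(1/n) = 2/9
Take the limit as n -> infinity: L = 2/9.
Since L = 2/9 < 1, the root test implies convergence.

converges


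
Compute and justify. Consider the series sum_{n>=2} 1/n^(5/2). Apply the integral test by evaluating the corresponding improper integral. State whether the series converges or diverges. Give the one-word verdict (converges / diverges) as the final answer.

Let f(x) = x^(-5/2). Then f is positive, continuous, and decreasing on [2, infinity), so the integral test applies.
Compute the improper integral int_{2}^infinity f(x) dx:
  antiderivative F(x) = -2/(3*x^(3/2)).
  As x -> infinity, F(x) -> 0 (since p = 5/2 > 1).
  So int = F(infinity) - F(2) = 0 - (-sqrt(2)/6) = sqrt(2)/6.
  Finite, so by the integral test, the series converges.

converges


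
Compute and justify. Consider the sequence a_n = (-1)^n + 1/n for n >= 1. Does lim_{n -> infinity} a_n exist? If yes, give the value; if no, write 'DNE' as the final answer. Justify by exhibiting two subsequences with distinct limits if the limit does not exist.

Examine the behaviour of a_n along subsequences.
a_{2k} = 1 + 1/(2k) -> 1. a_{2k+1} = -1 + 1/(2k+1) -> -1.
Since these two subsequential limits are 1 and -1, distinct, the full sequence cannot converge (a convergent sequence has all subsequences tending to the same limit). So lim a_n does not exist.

DNE


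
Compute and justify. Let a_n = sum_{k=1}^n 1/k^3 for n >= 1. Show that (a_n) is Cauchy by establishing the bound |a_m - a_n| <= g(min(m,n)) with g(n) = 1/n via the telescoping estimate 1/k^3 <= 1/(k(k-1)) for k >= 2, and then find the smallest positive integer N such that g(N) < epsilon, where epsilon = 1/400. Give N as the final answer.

For m > n >= 1: |a_m - a_n| = sum_{k=n+1}^m 1/k^3.
Use 1/k^3 <= 1/(k(k-1)) = 1/(k-1) - 1/k for k >= 2 (which holds since k^3 >= k^2 >= k(k-1) for k >= 2):
sum_{k=n+1}^m 1/k^3 <= sum_{k=n+1}^m (1/(k-1) - 1/k) = 1/n - 1/m <= 1/n.
By symmetry the same bound holds with n,m swapped, so |a_m - a_n| <= 1/min(m,n) = g(min(m,n)). Since g(n) -> 0, (a_n) is Cauchy.
Now solve g(N) < 1/400: 1/N < 1/400 <=> N > 1/(1/400) = 400.
The smallest integer strictly greater than 400 is N = 401.
Check: g(401) = 1/401 < 1/400; g(400) = 1/400 >= 1/400. So N = 401.

401


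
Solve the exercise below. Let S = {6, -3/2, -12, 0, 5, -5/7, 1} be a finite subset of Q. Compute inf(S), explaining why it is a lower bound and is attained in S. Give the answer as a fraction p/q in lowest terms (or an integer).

S is finite, so inf(S) = min(S).
Sorted increasing:
-12, -3/2, -5/7, 0, 1, 5, 6
The extremum is -12.
For every x in S, x >= -12. And -12 is in S, so it is attained.
Therefore inf(S) = -12.

-12


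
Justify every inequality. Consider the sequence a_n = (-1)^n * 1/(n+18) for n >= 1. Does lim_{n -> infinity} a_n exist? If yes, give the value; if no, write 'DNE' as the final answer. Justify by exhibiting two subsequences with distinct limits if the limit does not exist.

Examine the behaviour of a_n along subsequences.
Even-n subsequence a_{2k} = 1/(2k+18) -> 0. Odd-n subsequence a_{2k+1} = -1/(2k+19) -> 0. Both tend to 0, which suggests the limit is 0; verify directly.
|a_n - 0| = 1/(n+18) < 1/n for every n >= 1.
Given epsilon > 0, choose a positive integer N > 1/epsilon. Then for all n >= N, |a_n| < 1/n <= 1/N < epsilon.
So by the definition of the limit, lim a_n exists and equals 0.

0


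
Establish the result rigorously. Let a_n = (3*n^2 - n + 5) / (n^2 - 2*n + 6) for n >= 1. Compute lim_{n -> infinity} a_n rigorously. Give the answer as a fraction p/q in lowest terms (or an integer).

Divide numerator and denominator by n^2, the highest power:
numerator / n^2 = 3 - 1/n + 5/n^2
denominator / n^2 = 1 - 2/n + 6/n^2
As n -> infinity, all terms of the form c/n^k (k >= 1) tend to 0.
So numerator / n^2 -> 3 and denominator / n^2 -> 1.
Therefore lim a_n = 3.

3


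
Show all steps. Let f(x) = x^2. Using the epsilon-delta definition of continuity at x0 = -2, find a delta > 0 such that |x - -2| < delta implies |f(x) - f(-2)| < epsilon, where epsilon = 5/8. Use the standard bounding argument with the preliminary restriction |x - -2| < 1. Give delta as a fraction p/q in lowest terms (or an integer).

Factor: |x^2 - (-2)^2| = |x - -2| * |x + -2|.
Impose |x - -2| < 1 first. Then |x + -2| = |(x - -2) + 2*(-2)| <= |x - -2| + 2*|-2| < 1 + 4 = 5.
So |x^2 - (-2)^2| < delta * 5.
We need delta * 5 <= 5/8, i.e. delta <= 5/8/5 = 1/8.
Since 1/8 < 1, this is tighter than 1; take delta = 1/8.
So delta = 1/8 works.

1/8


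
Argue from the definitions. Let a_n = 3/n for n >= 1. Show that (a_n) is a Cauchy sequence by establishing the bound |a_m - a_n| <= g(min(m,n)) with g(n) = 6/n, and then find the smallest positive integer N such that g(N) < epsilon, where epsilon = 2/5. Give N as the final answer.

For any m, n >= 1, by the triangle inequality:
|a_m - a_n| = |3/m - 3/n| <= 3*1/m + 3*1/n <= 6/min(m,n).
So g(n) = 6/n bounds the Cauchy difference. Since g(n) -> 0, (a_n) is Cauchy.
Now solve g(N) < 2/5: 6/N < 2/5 <=> N > 6 / (2/5) = 15.
The smallest integer strictly greater than 15 is N = 16.
Check: g(16) = 6/16 = 3/8 < 2/5; g(15) = 2/5 >= 2/5. So N = 16.

16


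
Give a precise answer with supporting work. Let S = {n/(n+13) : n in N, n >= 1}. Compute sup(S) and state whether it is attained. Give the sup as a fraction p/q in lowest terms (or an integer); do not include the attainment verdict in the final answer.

Analysis:
- Values: 1/14, 2/15, 3/16, 4/17, ... strictly increasing.
- Minimum is 1/14 (n=1); inf = 1/14 (attained).
- n/(n+13) = 1 - 13/(n+13) -> 1 from below as n -> infinity, and never equals 1.
- So sup = 1 (not attained).
Conclusion: sup(S) = 1, not attained in S.

1


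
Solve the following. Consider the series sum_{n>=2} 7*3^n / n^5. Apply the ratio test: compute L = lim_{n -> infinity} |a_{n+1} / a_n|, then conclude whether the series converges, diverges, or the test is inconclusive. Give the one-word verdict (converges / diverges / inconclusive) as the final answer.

Let a_n denote the general term. Form the ratio a_{n+1}/a_n and simplify:
a_{n+1}/a_n = 3*n^5/(n + 1)^5
Take the limit as n -> infinity: L = 3.
Since L = 3 > 1 (or L = infinity), the ratio test implies the series diverges.

diverges


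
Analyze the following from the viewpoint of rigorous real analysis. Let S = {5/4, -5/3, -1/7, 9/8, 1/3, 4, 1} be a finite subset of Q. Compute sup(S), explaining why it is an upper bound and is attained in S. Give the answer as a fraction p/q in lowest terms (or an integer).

S is finite, so sup(S) = max(S).
Sorted decreasing:
4, 5/4, 9/8, 1, 1/3, -1/7, -5/3
The extremum is 4.
For every x in S, x <= 4. And 4 is in S, so it is attained.
Therefore sup(S) = 4.

4


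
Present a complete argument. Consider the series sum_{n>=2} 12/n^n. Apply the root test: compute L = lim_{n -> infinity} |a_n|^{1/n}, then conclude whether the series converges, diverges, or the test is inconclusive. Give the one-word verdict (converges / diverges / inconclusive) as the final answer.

Let a_n denote the general term. Form |a_n|^(1/n) and simplify:
|a_n|^(1/n) = 12^(1/n)/n
Take the limit as n -> infinity: L = 0.
Since L = 0 < 1, the root test implies convergence.

converges


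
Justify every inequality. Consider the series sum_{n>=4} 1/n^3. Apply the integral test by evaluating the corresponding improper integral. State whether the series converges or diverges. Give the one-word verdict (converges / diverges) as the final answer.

Let f(x) = x^(-3). Then f is positive, continuous, and decreasing on [4, infinity), so the integral test applies.
Compute the improper integral int_{4}^infinity f(x) dx:
  antiderivative F(x) = -1/(2*x^2).
  As x -> infinity, F(x) -> 0 (since p = 3 > 1).
  So int = F(infinity) - F(4) = 0 - (-1/32) = 1/32.
  Finite, so by the integral test, the series converges.

converges


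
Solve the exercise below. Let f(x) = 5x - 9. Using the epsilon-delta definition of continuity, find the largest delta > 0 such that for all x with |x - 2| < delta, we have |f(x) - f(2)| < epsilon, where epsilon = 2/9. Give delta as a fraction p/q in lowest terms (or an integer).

We compute f(2) = 5*(2) - 9 = 1.
|f(x) - f(2)| = |5x - 9 - (1)| = |5(x - 2)| = 5|x - 2|.
We need 5|x - 2| < 2/9, i.e. |x - 2| < 2/9 / 5 = 2/45.
So any delta <= 2/45 works. Conversely, if delta > 2/45, then x = 2 + 2/45 satisfies |x - 2| = 2/45 < delta but |f(x) - f(2)| = 5 * 2/45 = 2/9, which is not < 2/9; so no larger delta works.
Hence the largest such delta is 2/45.

2/45


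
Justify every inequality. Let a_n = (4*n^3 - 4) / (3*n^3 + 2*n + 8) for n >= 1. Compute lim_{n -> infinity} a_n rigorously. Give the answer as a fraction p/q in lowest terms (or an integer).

Divide numerator and denominator by n^3, the highest power:
numerator / n^3 = 4 - 4/n^3
denominator / n^3 = 3 + 2/n^2 + 8/n^3
As n -> infinity, all terms of the form c/n^k (k >= 1) tend to 0.
So numerator / n^3 -> 4 and denominator / n^3 -> 3.
Therefore lim a_n = 4/3.

4/3


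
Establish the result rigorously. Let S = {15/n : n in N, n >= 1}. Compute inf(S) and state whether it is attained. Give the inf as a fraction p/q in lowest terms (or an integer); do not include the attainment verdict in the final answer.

Analysis:
- Values: 15, 15/2, 5, 15/4, ... strictly decreasing.
- The maximum is 15 (n=1); sup = 15 (attained).
- The set is bounded below by 0; 15/n -> 0 so 0 is the greatest lower bound.
- 0 is not in the set, so inf = 0 is not attained.
Conclusion: inf(S) = 0, not attained in S.

0


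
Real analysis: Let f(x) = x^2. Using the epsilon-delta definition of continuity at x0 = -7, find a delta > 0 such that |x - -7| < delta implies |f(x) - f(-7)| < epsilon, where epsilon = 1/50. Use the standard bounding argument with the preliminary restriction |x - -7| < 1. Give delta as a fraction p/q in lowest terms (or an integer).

Factor: |x^2 - (-7)^2| = |x - -7| * |x + -7|.
Impose |x - -7| < 1 first. Then |x + -7| = |(x - -7) + 2*(-7)| <= |x - -7| + 2*|-7| < 1 + 14 = 15.
So |x^2 - (-7)^2| < delta * 15.
We need delta * 15 <= 1/50, i.e. delta <= 1/50/15 = 1/750.
Since 1/750 < 1, this is tighter than 1; take delta = 1/750.
So delta = 1/750 works.

1/750


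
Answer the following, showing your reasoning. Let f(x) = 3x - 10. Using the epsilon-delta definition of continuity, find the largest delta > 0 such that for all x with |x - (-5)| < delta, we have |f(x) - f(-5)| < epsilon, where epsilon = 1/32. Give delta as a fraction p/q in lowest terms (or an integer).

We compute f(-5) = 3*(-5) - 10 = -25.
|f(x) - f(-5)| = |3x - 10 - (-25)| = |3(x - (-5))| = 3|x - (-5)|.
We need 3|x - (-5)| < 1/32, i.e. |x - (-5)| < 1/32 / 3 = 1/96.
So any delta <= 1/96 works. Conversely, if delta > 1/96, then x = -5 + 1/96 satisfies |x - (-5)| = 1/96 < delta but |f(x) - f(-5)| = 3 * 1/96 = 1/32, which is not < 1/32; so no larger delta works.
Hence the largest such delta is 1/96.

1/96


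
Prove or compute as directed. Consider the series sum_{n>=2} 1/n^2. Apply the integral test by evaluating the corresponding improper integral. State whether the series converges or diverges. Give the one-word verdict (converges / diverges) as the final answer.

Let f(x) = x^(-2). Then f is positive, continuous, and decreasing on [2, infinity), so the integral test applies.
Compute the improper integral int_{2}^infinity f(x) dx:
  antiderivative F(x) = -1/x.
  As x -> infinity, F(x) -> 0 (since p = 2 > 1).
  So int = F(infinity) - F(2) = 0 - (-1/2) = 1/2.
  Finite, so by the integral test, the series converges.

converges


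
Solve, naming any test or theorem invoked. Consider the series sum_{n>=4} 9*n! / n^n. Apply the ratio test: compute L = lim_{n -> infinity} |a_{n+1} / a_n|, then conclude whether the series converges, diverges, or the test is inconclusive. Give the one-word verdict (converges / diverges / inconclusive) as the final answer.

Let a_n denote the general term. Form the ratio a_{n+1}/a_n and simplify:
a_{n+1}/a_n = (n/(n + 1))^n
Take the limit as n -> infinity: L = exp(-1).
Since L = exp(-1) < 1, the ratio test implies the series converges.

converges


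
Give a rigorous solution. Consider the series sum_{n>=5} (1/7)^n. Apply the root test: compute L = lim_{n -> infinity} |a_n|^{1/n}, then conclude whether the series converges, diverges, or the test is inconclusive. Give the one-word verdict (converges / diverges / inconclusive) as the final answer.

Let a_n denote the general term. Form |a_n|^(1/n) and simplify:
|a_n|^(1/n) = 1/7
Take the limit as n -> infinity: L = 1/7.
Since L = 1/7 < 1, the root test implies convergence.

converges


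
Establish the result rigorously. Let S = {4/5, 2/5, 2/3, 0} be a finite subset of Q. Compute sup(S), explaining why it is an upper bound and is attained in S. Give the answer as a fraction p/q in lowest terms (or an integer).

S is finite, so sup(S) = max(S).
Sorted decreasing:
4/5, 2/3, 2/5, 0
The extremum is 4/5.
For every x in S, x <= 4/5. And 4/5 is in S, so it is attained.
Therefore sup(S) = 4/5.

4/5


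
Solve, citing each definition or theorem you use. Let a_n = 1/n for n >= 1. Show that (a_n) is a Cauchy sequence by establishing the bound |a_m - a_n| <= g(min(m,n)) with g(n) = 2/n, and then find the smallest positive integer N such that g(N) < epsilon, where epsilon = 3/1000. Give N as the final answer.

For any m, n >= 1, by the triangle inequality:
|a_m - a_n| = |1/m - 1/n| <= 1/m + 1/n <= 2/min(m,n).
So g(n) = 2/n bounds the Cauchy difference. Since g(n) -> 0, (a_n) is Cauchy.
Now solve g(N) < 3/1000: 2/N < 3/1000 <=> N > 2 / (3/1000) = 2000/3.
The smallest integer strictly greater than 2000/3 is N = 667.
Check: g(667) = 2/667 = 2/667 < 3/1000; g(666) = 1/333 >= 3/1000. So N = 667.

667


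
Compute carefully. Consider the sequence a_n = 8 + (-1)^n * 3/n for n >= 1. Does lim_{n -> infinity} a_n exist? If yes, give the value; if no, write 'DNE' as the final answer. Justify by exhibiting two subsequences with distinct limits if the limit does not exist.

Examine the behaviour of a_n along subsequences.
Even-n subsequence a_{2k} = 8 + 3/(2k) -> 8. Odd-n subsequence a_{2k+1} = 8 - 3/(2k+1) -> 8. Both tend to 8, which suggests the limit is 8; verify directly.
|a_n - 8| = |(-1)^n * 3/n| = 3/n for every n >= 1.
Given epsilon > 0, choose a positive integer N > 3/epsilon. Then for all n >= N, |a_n - 8| = 3/n <= 3/N < epsilon.
So by the definition of the limit, lim a_n exists and equals 8.

8


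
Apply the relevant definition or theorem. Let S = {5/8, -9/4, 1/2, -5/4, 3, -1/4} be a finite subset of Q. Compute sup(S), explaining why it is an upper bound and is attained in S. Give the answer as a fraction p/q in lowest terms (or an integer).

S is finite, so sup(S) = max(S).
Sorted decreasing:
3, 5/8, 1/2, -1/4, -5/4, -9/4
The extremum is 3.
For every x in S, x <= 3. And 3 is in S, so it is attained.
Therefore sup(S) = 3.

3


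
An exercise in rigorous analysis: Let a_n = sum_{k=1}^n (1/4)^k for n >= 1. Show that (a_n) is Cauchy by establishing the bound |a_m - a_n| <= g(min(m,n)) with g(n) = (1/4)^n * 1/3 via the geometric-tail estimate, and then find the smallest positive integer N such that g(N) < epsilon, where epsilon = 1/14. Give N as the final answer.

For m > n >= 1: |a_m - a_n| = sum_{k=n+1}^m (1/4)^k < sum_{k=n+1}^infinity (1/4)^k = (1/4)^(n+1) / (1 - 1/4) = (1/4)^n * (1/4) * (4/3) = (1/4)^n * 1/3.
So g(n) = (1/4)^n / 3. Since g(n) -> 0, (a_n) is Cauchy.
Now solve g(N) < 1/14: (1/4)^N / 3 < 1/14 <=> 4^N > 1 / (3 * 1/14) = 14/3.
Check powers of 4: 4^1 = 4 <= 14/3, 4^2 = 16 > 14/3.
So the smallest such N is 2. Check: g(2) = 1/(3 * 16) = 1/48 < 1/14.

2


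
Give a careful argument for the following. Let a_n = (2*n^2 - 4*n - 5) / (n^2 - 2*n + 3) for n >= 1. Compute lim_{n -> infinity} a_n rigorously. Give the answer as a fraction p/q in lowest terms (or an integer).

Divide numerator and denominator by n^2, the highest power:
numerator / n^2 = 2 - 4/n - 5/n^2
denominator / n^2 = 1 - 2/n + 3/n^2
As n -> infinity, all terms of the form c/n^k (k >= 1) tend to 0.
So numerator / n^2 -> 2 and denominator / n^2 -> 1.
Therefore lim a_n = 2.

2


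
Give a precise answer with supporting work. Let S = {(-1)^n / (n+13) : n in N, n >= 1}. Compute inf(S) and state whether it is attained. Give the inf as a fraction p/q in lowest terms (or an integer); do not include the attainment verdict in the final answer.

Analysis:
- Values: -1/14, 1/15, -1/16, 1/17, -1/18, ...
- Positive terms (even n): 1/(2+13), 1/(4+13), ... decreasing -> max = 1/15 (n=2).
- Negative terms (odd n): -1/(1+13), -1/(3+13), ... increasing -> min = -1/14 (n=1).
- So sup = 1/15 (attained at n=2); inf = -1/14 (attained at n=1).
Conclusion: inf(S) = -1/14, attained in S.

-1/14


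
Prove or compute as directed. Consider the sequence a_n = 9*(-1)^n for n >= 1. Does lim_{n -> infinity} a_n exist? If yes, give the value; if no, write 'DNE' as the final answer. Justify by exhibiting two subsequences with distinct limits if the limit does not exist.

Examine the behaviour of a_n along subsequences.
Even-n subsequence a_{2k} = 9 -> 9. Odd-n subsequence a_{2k+1} = -9 -> -9.
Since these two subsequential limits are 9 and -9, distinct, the full sequence cannot converge (a convergent sequence has all subsequences tending to the same limit). So lim a_n does not exist.

DNE


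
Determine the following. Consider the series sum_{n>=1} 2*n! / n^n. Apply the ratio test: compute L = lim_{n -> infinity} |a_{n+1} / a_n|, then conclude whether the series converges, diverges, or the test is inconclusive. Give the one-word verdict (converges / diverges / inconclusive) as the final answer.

Let a_n denote the general term. Form the ratio a_{n+1}/a_n and simplify:
a_{n+1}/a_n = (n/(n + 1))^n
Take the limit as n -> infinity: L = exp(-1).
Since L = exp(-1) < 1, the ratio test implies the series converges.

converges


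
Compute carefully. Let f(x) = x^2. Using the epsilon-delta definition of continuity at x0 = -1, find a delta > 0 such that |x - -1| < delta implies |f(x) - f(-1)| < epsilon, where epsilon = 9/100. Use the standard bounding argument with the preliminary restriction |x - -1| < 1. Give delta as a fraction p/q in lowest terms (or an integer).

Factor: |x^2 - (-1)^2| = |x - -1| * |x + -1|.
Impose |x - -1| < 1 first. Then |x + -1| = |(x - -1) + 2*(-1)| <= |x - -1| + 2*|-1| < 1 + 2 = 3.
So |x^2 - (-1)^2| < delta * 3.
We need delta * 3 <= 9/100, i.e. delta <= 9/100/3 = 3/100.
Since 3/100 < 1, this is tighter than 1; take delta = 3/100.
So delta = 3/100 works.

3/100


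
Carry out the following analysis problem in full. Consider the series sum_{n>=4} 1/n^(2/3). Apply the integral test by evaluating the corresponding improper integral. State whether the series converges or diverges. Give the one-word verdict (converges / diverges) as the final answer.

Let f(x) = x^(-2/3). Then f is positive, continuous, and decreasing on [4, infinity), so the integral test applies.
Compute the improper integral int_{4}^infinity f(x) dx:
  antiderivative F(x) = 3*x^(1/3).
  As x -> infinity, F(x) -> infinity (since p = 2/3 < 1).
  So the integral diverges. By the integral test, the series diverges.

diverges


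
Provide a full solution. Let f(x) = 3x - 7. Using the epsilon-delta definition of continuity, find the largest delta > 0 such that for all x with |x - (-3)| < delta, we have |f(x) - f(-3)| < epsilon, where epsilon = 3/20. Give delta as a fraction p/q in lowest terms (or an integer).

We compute f(-3) = 3*(-3) - 7 = -16.
|f(x) - f(-3)| = |3x - 7 - (-16)| = |3(x - (-3))| = 3|x - (-3)|.
We need 3|x - (-3)| < 3/20, i.e. |x - (-3)| < 3/20 / 3 = 1/20.
So any delta <= 1/20 works. Conversely, if delta > 1/20, then x = -3 + 1/20 satisfies |x - (-3)| = 1/20 < delta but |f(x) - f(-3)| = 3 * 1/20 = 3/20, which is not < 3/20; so no larger delta works.
Hence the largest such delta is 1/20.

1/20


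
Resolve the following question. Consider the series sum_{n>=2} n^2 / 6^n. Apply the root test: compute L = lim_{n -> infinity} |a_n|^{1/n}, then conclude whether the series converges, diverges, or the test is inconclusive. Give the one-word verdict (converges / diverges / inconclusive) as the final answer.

Let a_n denote the general term. Form |a_n|^(1/n) and simplify:
|a_n|^(1/n) = n^(2/n)/6
Take the limit as n -> infinity: L = 1/6.
Since L = 1/6 < 1, the root test implies convergence.

converges


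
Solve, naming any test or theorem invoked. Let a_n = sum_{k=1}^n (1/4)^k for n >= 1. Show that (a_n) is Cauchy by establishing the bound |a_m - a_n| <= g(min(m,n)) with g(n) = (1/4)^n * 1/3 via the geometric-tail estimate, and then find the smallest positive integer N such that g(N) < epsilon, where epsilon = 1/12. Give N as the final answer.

For m > n >= 1: |a_m - a_n| = sum_{k=n+1}^m (1/4)^k < sum_{k=n+1}^infinity (1/4)^k = (1/4)^(n+1) / (1 - 1/4) = (1/4)^n * (1/4) * (4/3) = (1/4)^n * 1/3.
So g(n) = (1/4)^n / 3. Since g(n) -> 0, (a_n) is Cauchy.
Now solve g(N) < 1/12: (1/4)^N / 3 < 1/12 <=> 4^N > 1 / (3 * 1/12) = 4.
Check powers of 4: 4^1 = 4 <= 4, 4^2 = 16 > 4.
So the smallest such N is 2. Check: g(2) = 1/(3 * 16) = 1/48 < 1/12.

2


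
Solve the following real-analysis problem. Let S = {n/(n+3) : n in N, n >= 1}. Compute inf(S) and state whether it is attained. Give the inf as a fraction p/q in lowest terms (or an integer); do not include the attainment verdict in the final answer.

Analysis:
- Values: 1/4, 2/5, 1/2, 4/7, ... strictly increasing.
- Minimum is 1/4 (n=1); inf = 1/4 (attained).
- n/(n+3) = 1 - 3/(n+3) -> 1 from below as n -> infinity, and never equals 1.
- So sup = 1 (not attained).
Conclusion: inf(S) = 1/4, attained in S.

1/4


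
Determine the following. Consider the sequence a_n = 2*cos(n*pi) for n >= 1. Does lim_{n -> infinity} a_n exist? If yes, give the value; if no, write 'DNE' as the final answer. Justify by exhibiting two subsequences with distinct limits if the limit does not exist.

Examine the behaviour of a_n along subsequences.
cos(n*pi) = (-1)^n, so a_n = 2*(-1)^n. a_{2k} = 2 -> 2. a_{2k+1} = -2 -> -2.
Since these two subsequential limits are 2 and -2, distinct, the full sequence cannot converge (a convergent sequence has all subsequences tending to the same limit). So lim a_n does not exist.

DNE


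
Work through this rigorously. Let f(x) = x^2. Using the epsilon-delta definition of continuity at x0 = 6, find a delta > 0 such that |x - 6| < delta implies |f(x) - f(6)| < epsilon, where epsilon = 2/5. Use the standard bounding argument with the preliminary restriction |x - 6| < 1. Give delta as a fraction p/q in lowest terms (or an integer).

Factor: |x^2 - (6)^2| = |x - 6| * |x + 6|.
Impose |x - 6| < 1 first. Then |x + 6| = |(x - 6) + 2*(6)| <= |x - 6| + 2*|6| < 1 + 12 = 13.
So |x^2 - (6)^2| < delta * 13.
We need delta * 13 <= 2/5, i.e. delta <= 2/5/13 = 2/65.
Since 2/65 < 1, this is tighter than 1; take delta = 2/65.
So delta = 2/65 works.

2/65


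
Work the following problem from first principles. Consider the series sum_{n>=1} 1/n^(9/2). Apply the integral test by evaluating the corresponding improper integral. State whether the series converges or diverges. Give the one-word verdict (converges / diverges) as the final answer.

Let f(x) = x^(-9/2). Then f is positive, continuous, and decreasing on [1, infinity), so the integral test applies.
Compute the improper integral int_{1}^infinity f(x) dx:
  antiderivative F(x) = -2/(7*x^(7/2)).
  As x -> infinity, F(x) -> 0 (since p = 9/2 > 1).
  So int = F(infinity) - F(1) = 0 - (-2/7) = 2/7.
  Finite, so by the integral test, the series converges.

converges


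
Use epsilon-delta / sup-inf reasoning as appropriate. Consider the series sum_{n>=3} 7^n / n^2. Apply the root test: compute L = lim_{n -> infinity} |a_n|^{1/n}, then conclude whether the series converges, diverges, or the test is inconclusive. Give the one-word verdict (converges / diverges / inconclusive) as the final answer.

Let a_n denote the general term. Form |a_n|^(1/n) and simplify:
|a_n|^(1/n) = 7/n^(2/n)
Take the limit as n -> infinity: L = 7.
Since L = 7 > 1, the root test implies divergence.

diverges


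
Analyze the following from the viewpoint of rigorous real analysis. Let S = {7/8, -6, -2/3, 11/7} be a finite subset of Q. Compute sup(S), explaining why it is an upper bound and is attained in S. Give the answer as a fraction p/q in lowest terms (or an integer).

S is finite, so sup(S) = max(S).
Sorted decreasing:
11/7, 7/8, -2/3, -6
The extremum is 11/7.
For every x in S, x <= 11/7. And 11/7 is in S, so it is attained.
Therefore sup(S) = 11/7.

11/7


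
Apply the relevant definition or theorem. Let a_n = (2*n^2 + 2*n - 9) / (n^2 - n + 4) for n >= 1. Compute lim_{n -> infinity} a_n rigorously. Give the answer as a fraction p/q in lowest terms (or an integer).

Divide numerator and denominator by n^2, the highest power:
numerator / n^2 = 2 + 2/n - 9/n^2
denominator / n^2 = 1 - 1/n + 4/n^2
As n -> infinity, all terms of the form c/n^k (k >= 1) tend to 0.
So numerator / n^2 -> 2 and denominator / n^2 -> 1.
Therefore lim a_n = 2.

2


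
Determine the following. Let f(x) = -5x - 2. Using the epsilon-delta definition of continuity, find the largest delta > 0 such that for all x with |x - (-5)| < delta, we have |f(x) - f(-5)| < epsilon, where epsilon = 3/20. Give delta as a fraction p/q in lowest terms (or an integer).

We compute f(-5) = -5*(-5) - 2 = 23.
|f(x) - f(-5)| = |-5x - 2 - (23)| = |-5(x - (-5))| = 5|x - (-5)|.
We need 5|x - (-5)| < 3/20, i.e. |x - (-5)| < 3/20 / 5 = 3/100.
So any delta <= 3/100 works. Conversely, if delta > 3/100, then x = -5 + 3/100 satisfies |x - (-5)| = 3/100 < delta but |f(x) - f(-5)| = 5 * 3/100 = 3/20, which is not < 3/20; so no larger delta works.
Hence the largest such delta is 3/100.

3/100


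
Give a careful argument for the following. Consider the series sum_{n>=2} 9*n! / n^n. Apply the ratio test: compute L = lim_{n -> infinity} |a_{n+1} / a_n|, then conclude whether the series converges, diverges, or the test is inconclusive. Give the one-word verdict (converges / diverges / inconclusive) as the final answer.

Let a_n denote the general term. Form the ratio a_{n+1}/a_n and simplify:
a_{n+1}/a_n = (n/(n + 1))^n
Take the limit as n -> infinity: L = exp(-1).
Since L = exp(-1) < 1, the ratio test implies the series converges.

converges


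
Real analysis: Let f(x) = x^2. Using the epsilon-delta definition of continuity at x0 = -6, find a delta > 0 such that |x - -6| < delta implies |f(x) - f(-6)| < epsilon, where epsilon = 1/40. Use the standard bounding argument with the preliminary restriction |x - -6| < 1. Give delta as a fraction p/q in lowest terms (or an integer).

Factor: |x^2 - (-6)^2| = |x - -6| * |x + -6|.
Impose |x - -6| < 1 first. Then |x + -6| = |(x - -6) + 2*(-6)| <= |x - -6| + 2*|-6| < 1 + 12 = 13.
So |x^2 - (-6)^2| < delta * 13.
We need delta * 13 <= 1/40, i.e. delta <= 1/40/13 = 1/520.
Since 1/520 < 1, this is tighter than 1; take delta = 1/520.
So delta = 1/520 works.

1/520


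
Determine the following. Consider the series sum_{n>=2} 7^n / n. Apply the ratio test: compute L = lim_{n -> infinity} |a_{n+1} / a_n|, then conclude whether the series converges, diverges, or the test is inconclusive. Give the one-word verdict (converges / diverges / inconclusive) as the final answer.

Let a_n denote the general term. Form the ratio a_{n+1}/a_n and simplify:
a_{n+1}/a_n = 7*n/(n + 1)
Take the limit as n -> infinity: L = 7.
Since L = 7 > 1 (or L = infinity), the ratio test implies the series diverges.

diverges


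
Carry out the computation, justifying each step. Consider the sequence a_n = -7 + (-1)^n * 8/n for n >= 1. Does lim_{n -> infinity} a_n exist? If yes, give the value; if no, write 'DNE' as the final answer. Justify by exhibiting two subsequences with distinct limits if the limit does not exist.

Examine the behaviour of a_n along subsequences.
Even-n subsequence a_{2k} = -7 + 8/(2k) -> -7. Odd-n subsequence a_{2k+1} = -7 - 8/(2k+1) -> -7. Both tend to -7, which suggests the limit is -7; verify directly.
|a_n - (-7)| = |(-1)^n * 8/n| = 8/n for every n >= 1.
Given epsilon > 0, choose a positive integer N > 8/epsilon. Then for all n >= N, |a_n - (-7)| = 8/n <= 8/N < epsilon.
So by the definition of the limit, lim a_n exists and equals -7.

-7


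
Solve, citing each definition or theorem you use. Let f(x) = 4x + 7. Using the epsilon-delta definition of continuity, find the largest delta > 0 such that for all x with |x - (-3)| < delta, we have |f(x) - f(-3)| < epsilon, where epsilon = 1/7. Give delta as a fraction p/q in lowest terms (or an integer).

We compute f(-3) = 4*(-3) + 7 = -5.
|f(x) - f(-3)| = |4x + 7 - (-5)| = |4(x - (-3))| = 4|x - (-3)|.
We need 4|x - (-3)| < 1/7, i.e. |x - (-3)| < 1/7 / 4 = 1/28.
So any delta <= 1/28 works. Conversely, if delta > 1/28, then x = -3 + 1/28 satisfies |x - (-3)| = 1/28 < delta but |f(x) - f(-3)| = 4 * 1/28 = 1/7, which is not < 1/7; so no larger delta works.
Hence the largest such delta is 1/28.

1/28


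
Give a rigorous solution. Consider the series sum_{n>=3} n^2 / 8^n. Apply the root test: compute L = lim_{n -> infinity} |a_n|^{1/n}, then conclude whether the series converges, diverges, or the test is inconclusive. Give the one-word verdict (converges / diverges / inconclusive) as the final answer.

Let a_n denote the general term. Form |a_n|^(1/n) and simplify:
|a_n|^(1/n) = n^(2/n)/8
Take the limit as n -> infinity: L = 1/8.
Since L = 1/8 < 1, the root test implies convergence.

converges


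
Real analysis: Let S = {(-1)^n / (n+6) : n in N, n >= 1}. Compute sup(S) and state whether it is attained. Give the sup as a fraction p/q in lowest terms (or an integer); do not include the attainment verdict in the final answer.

Analysis:
- Values: -1/7, 1/8, -1/9, 1/10, -1/11, ...
- Positive terms (even n): 1/(2+6), 1/(4+6), ... decreasing -> max = 1/8 (n=2).
- Negative terms (odd n): -1/(1+6), -1/(3+6), ... increasing -> min = -1/7 (n=1).
- So sup = 1/8 (attained at n=2); inf = -1/7 (attained at n=1).
Conclusion: sup(S) = 1/8, attained in S.

1/8


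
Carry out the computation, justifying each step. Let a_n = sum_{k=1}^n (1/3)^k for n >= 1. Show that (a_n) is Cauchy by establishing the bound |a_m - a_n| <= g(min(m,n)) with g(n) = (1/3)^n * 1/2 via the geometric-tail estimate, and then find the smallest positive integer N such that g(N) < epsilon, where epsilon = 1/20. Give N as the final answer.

For m > n >= 1: |a_m - a_n| = sum_{k=n+1}^m (1/3)^k < sum_{k=n+1}^infinity (1/3)^k = (1/3)^(n+1) / (1 - 1/3) = (1/3)^n * (1/3) * (3/2) = (1/3)^n * 1/2.
So g(n) = (1/3)^n / 2. Since g(n) -> 0, (a_n) is Cauchy.
Now solve g(N) < 1/20: (1/3)^N / 2 < 1/20 <=> 3^N > 1 / (2 * 1/20) = 10.
Check powers of 3: 3^2 = 9 <= 10, 3^3 = 27 > 10.
So the smallest such N is 3. Check: g(3) = 1/(2 * 27) = 1/54 < 1/20.

3


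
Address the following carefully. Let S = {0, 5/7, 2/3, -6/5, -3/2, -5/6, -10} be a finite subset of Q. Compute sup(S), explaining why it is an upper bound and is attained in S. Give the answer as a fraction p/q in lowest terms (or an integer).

S is finite, so sup(S) = max(S).
Sorted decreasing:
5/7, 2/3, 0, -5/6, -6/5, -3/2, -10
The extremum is 5/7.
For every x in S, x <= 5/7. And 5/7 is in S, so it is attained.
Therefore sup(S) = 5/7.

5/7


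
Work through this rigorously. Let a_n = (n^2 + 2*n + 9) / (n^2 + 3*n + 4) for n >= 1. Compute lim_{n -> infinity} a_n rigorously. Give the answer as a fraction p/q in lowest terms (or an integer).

Divide numerator and denominator by n^2, the highest power:
numerator / n^2 = 1 + 2/n + 9/n^2
denominator / n^2 = 1 + 3/n + 4/n^2
As n -> infinity, all terms of the form c/n^k (k >= 1) tend to 0.
So numerator / n^2 -> 1 and denominator / n^2 -> 1.
Therefore lim a_n = 1.

1


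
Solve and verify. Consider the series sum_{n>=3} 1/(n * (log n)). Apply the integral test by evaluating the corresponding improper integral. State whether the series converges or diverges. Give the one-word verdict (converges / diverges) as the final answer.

Let f(x) = 1/(x*log(x)). Then f is positive, continuous, and decreasing on [3, infinity), so the integral test applies.
Compute the improper integral int_{3}^infinity f(x) dx:
  antiderivative F(x) = log(log(x)).
  F(x) = log(log(x)) -> infinity as x -> infinity. The integral diverges, so by the integral test, the series diverges.

diverges


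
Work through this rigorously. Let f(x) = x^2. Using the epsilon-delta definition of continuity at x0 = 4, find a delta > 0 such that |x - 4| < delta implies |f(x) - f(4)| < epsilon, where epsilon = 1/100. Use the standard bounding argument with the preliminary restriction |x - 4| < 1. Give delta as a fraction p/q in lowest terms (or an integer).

Factor: |x^2 - (4)^2| = |x - 4| * |x + 4|.
Impose |x - 4| < 1 first. Then |x + 4| = |(x - 4) + 2*(4)| <= |x - 4| + 2*|4| < 1 + 8 = 9.
So |x^2 - (4)^2| < delta * 9.
We need delta * 9 <= 1/100, i.e. delta <= 1/100/9 = 1/900.
Since 1/900 < 1, this is tighter than 1; take delta = 1/900.
So delta = 1/900 works.

1/900


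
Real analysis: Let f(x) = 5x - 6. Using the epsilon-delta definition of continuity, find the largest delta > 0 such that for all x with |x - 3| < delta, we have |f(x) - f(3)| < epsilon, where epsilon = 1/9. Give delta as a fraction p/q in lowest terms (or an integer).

We compute f(3) = 5*(3) - 6 = 9.
|f(x) - f(3)| = |5x - 6 - (9)| = |5(x - 3)| = 5|x - 3|.
We need 5|x - 3| < 1/9, i.e. |x - 3| < 1/9 / 5 = 1/45.
So any delta <= 1/45 works. Conversely, if delta > 1/45, then x = 3 + 1/45 satisfies |x - 3| = 1/45 < delta but |f(x) - f(3)| = 5 * 1/45 = 1/9, which is not < 1/9; so no larger delta works.
Hence the largest such delta is 1/45.

1/45


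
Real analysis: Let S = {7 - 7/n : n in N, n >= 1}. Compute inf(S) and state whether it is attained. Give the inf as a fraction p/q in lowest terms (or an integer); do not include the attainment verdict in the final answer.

Analysis:
- Values: 0, 7/2, 14/3, 21/4, ... strictly increasing.
- Minimum is 0 (n=1); inf = 0 (attained).
- 7 - 7/n -> 7 from below; sup = 7, not attained.
Conclusion: inf(S) = 0, attained in S.

0


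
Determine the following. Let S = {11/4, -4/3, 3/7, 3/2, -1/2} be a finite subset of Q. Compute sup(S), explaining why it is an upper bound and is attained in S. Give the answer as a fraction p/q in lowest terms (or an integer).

S is finite, so sup(S) = max(S).
Sorted decreasing:
11/4, 3/2, 3/7, -1/2, -4/3
The extremum is 11/4.
For every x in S, x <= 11/4. And 11/4 is in S, so it is attained.
Therefore sup(S) = 11/4.

11/4


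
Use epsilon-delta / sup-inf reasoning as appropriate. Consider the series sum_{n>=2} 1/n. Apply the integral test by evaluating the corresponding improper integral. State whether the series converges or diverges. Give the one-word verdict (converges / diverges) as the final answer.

Let f(x) = 1/x. Then f is positive, continuous, and decreasing on [2, infinity), so the integral test applies.
Compute the improper integral int_{2}^infinity f(x) dx:
  antiderivative F(x) = log(x).
  As x -> infinity, log(x) -> infinity.
  So int = infinity - log(2) = infinity. By the integral test, the series diverges.

diverges
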